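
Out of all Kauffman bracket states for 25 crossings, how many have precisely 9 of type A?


We choose which 9 of 25 crossings get A-smoothings.
C(25, 9) = 25! / (9! * 16!)
= 2042975

2042975


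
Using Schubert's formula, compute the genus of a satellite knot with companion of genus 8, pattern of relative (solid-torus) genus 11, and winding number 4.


Schubert: g(satellite) = g_rel(pattern) + |winding| * g(companion),
where g_rel(pattern) is the genus of the pattern relative to the solid torus.
= 11 + 4 * 8
= 11 + 32 = 43

43


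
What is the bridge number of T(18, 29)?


The bridge number of T(p,q) is min(p,q).
min(18, 29) = 18

18


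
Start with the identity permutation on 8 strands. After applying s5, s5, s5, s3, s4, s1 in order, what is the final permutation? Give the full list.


Starting with identity [1, 2, 3, 4, 5, 6, 7, 8].
Apply generators in sequence:
  After s5: [1, 2, 3, 4, 6, 5, 7, 8]
  After s5: [1, 2, 3, 4, 5, 6, 7, 8]
  After s5: [1, 2, 3, 4, 6, 5, 7, 8]
  After s3: [1, 2, 4, 3, 6, 5, 7, 8]
  After s4: [1, 2, 4, 6, 3, 5, 7, 8]
  After s1: [2, 1, 4, 6, 3, 5, 7, 8]
Final permutation: [2, 1, 4, 6, 3, 5, 7, 8]

[2, 1, 4, 6, 3, 5, 7, 8]


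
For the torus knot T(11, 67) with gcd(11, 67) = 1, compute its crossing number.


For a torus knot T(p, q) with gcd(p,q)=1,
the crossing number is min(p*(q-1), q*(p-1)).
p*(q-1) = 11*66 = 726
q*(p-1) = 67*10 = 670
min(726, 670) = 670

670


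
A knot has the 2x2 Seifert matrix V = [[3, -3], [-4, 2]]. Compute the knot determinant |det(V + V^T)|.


Step 1: Form V + V^T where V = [[3, -3], [-4, 2]]
  V^T = [[3, -4], [-3, 2]]
  V + V^T = [[6, -7], [-7, 4]]
Step 2: det(V + V^T) = 6*4 - (-7)*(-7)
  = 24 - 49 = -25
Step 3: Knot determinant = |det(V + V^T)| = |-25| = 25

25


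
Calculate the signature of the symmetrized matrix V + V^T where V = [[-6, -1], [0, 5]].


Step 1: V + V^T = [[-12, -1], [-1, 10]]
Step 2: trace = -2, det = -121
Step 3: Discriminant = (-2)^2 - 4*(-121) = 488
Step 4: Eigenvalues: 10.0454, -12.0454
Step 5: Signature = (# positive eigenvalues) - (# negative eigenvalues) = 0

0


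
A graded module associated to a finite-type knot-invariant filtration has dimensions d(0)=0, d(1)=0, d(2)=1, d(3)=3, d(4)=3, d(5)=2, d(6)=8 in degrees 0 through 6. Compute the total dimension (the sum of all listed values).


Total dimension = d(0) + d(1) + ... + d(6)
= 0 + 0 + 1 + 3 + 3 + 2 + 8
= 17

17


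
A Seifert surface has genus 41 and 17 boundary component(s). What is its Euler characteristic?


chi = 2 - 2g - b
= 2 - 2*41 - 17
= 2 - 82 - 17 = -97

-97


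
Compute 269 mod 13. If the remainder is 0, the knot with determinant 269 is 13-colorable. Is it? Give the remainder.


Step 1: A knot is p-colorable if and only if p divides its determinant.
Step 2: Compute 269 mod 13.
269 = 20 * 13 + 9
Step 3: 269 mod 13 = 9
Step 4: The knot is 13-colorable: no

9


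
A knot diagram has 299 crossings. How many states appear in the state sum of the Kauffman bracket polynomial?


Each crossing contributes 2 choices (A-smoothing or B-smoothing).
Total states = 2^299 = 1018517988167243043134222844204689080525734196832968125318070224677190649881668353091698688

1018517988167243043134222844204689080525734196832968125318070224677190649881668353091698688


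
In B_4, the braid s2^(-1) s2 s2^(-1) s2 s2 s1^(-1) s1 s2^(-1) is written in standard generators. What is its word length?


The word length counts the number of generators (including inverses).
Listing each generator: s2^(-1), s2, s2^(-1), s2, s2, s1^(-1), s1, s2^(-1)
There are 8 generators in this braid word.

8


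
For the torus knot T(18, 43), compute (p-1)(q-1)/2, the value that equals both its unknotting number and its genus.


For a torus knot T(p,q), both the unknotting number and genus equal (p-1)(q-1)/2.
= (18-1)(43-1)/2
= 17*42/2
= 714/2 = 357

357


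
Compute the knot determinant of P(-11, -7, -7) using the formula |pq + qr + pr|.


Step 1: Compute pq + qr + pr.
pq = (-11)*(-7) = 77
qr = (-7)*(-7) = 49
pr = (-11)*(-7) = 77
pq + qr + pr = 77 + 49 + 77 = 203
Step 2: Take absolute value.
det(P(-11,-7,-7)) = |203| = 203

203


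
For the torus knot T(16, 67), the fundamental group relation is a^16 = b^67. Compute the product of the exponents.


The relation is a^16 = b^67.
Product of exponents = 16 * 67
= 1072

1072


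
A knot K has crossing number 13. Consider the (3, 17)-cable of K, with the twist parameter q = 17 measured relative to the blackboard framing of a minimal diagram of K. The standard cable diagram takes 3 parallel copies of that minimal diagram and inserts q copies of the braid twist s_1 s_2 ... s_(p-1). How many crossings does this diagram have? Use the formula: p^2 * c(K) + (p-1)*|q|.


Step 1: Each of the c(K) crossings of the companion diagram becomes p*p = p^2 crossings among the p parallel strands, and each of the |q| twists s_1 s_2 ... s_(p-1) adds (p-1) crossings.
  Crossings = p^2 * c(K) + (p-1)*|q|
Step 2: = 3^2 * 13 + (3-1)*17
Step 3: = 9*13 + 2*17
Step 4: = 117 + 34 = 151

151


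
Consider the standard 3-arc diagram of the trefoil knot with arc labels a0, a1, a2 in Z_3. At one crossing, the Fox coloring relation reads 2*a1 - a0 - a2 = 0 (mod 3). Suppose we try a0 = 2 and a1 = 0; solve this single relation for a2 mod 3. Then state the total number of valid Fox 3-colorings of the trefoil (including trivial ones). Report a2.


Step 1: Apply the given crossing relation 2*a1 - a0 - a2 = 0 (mod 3).
  a2 = 2*a1 - a0 mod 3
  a2 = 2*0 - 2 mod 3
  a2 = 0 - 2 mod 3
  a2 = -2 mod 3 = 1
Step 2: The trefoil has determinant 3.
  Number of Fox p-colorings (p prime) is p^2 if p = 3, else p.
  Since p = 3 divides det = 3, the trefoil is 3-colorable.
  (Indeed for p = 3 any choice of a0, a1 extends to a valid coloring; the trial (a0, a1, a2) = (2, 0, 1) satisfies all three crossing relations.)
  Total colorings = 3^2 = 9
Step 3: a2 = 1, total Fox 3-colorings = 9

1


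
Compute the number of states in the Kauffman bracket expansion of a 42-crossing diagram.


Each crossing contributes 2 choices (A-smoothing or B-smoothing).
Total states = 2^42 = 4398046511104

4398046511104


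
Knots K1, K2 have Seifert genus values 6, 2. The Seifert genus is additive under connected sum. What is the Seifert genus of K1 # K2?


The Seifert genus is additive under connected sum.
Seifert genus(K1 # K2) = (6) + (2)
= 8

8


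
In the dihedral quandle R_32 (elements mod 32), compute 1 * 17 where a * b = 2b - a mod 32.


1 * 17 = 2*17 - 1 mod 32
= 34 - 1 mod 32
= 33 mod 32 = 1

1


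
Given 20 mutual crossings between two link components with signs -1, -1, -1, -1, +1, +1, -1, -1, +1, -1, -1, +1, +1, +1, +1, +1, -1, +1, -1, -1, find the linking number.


Step 1: Count positive crossings: 9
Step 2: Count negative crossings: 11
Step 3: Sum of signs = 9 - 11 = -2
Step 4: Linking number = sum/2 = -2/2 = -1

-1


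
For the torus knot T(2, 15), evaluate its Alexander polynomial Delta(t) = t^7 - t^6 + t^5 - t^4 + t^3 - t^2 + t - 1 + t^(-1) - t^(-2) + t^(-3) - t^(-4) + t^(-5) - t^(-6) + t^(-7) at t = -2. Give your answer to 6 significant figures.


Substituting t = -2 into Delta(t) = t^7 - t^6 + t^5 - t^4 + t^3 - t^2 + t - 1 + t^(-1) - t^(-2) + t^(-3) - t^(-4) + t^(-5) - t^(-6) + t^(-7):
Term values: (-128) + (-64) + (-32) + (-16) + (-8) + (-4) + (-2) + (-1) + (-0.5) + (-0.25) + (-0.125) + (-0.0625) + (-0.03125) + (-0.015625) + (-0.0078125)
Sum = -255.9921875
Rounded to 6 significant figures: -255.992

-255.992


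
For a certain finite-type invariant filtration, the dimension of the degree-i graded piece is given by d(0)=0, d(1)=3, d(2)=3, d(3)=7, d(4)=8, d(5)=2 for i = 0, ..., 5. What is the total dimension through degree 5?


Total dimension = d(0) + d(1) + ... + d(5)
= 0 + 3 + 3 + 7 + 8 + 2
= 23

23


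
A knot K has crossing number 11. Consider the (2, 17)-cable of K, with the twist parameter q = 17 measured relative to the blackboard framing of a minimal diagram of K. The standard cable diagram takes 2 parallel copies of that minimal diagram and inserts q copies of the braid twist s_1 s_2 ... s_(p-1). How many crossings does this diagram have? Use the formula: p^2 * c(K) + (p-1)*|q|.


Step 1: Each of the c(K) crossings of the companion diagram becomes p*p = p^2 crossings among the p parallel strands, and each of the |q| twists s_1 s_2 ... s_(p-1) adds (p-1) crossings.
  Crossings = p^2 * c(K) + (p-1)*|q|
Step 2: = 2^2 * 11 + (2-1)*17
Step 3: = 4*11 + 1*17
Step 4: = 44 + 17 = 61

61


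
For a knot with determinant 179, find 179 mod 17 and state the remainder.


Step 1: A knot is p-colorable if and only if p divides its determinant.
Step 2: Compute 179 mod 17.
179 = 10 * 17 + 9
Step 3: 179 mod 17 = 9
Step 4: The knot is 17-colorable: no

9


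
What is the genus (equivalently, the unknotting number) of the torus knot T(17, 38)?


For a torus knot T(p,q), both the unknotting number and genus equal (p-1)(q-1)/2.
= (17-1)(38-1)/2
= 16*37/2
= 592/2 = 296

296


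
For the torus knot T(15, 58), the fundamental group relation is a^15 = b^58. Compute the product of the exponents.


The relation is a^15 = b^58.
Product of exponents = 15 * 58
= 870

870


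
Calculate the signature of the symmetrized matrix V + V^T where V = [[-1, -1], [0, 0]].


Step 1: V + V^T = [[-2, -1], [-1, 0]]
Step 2: trace = -2, det = -1
Step 3: Discriminant = (-2)^2 - 4*(-1) = 8
Step 4: Eigenvalues: 0.414214, -2.41421
Step 5: Signature = (# positive eigenvalues) - (# negative eigenvalues) = 0

0


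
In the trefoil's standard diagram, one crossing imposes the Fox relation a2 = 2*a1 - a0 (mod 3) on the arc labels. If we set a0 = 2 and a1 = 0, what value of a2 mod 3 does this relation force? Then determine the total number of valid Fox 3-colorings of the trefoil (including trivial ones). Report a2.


Step 1: Apply the given crossing relation 2*a1 - a0 - a2 = 0 (mod 3).
  a2 = 2*a1 - a0 mod 3
  a2 = 2*0 - 2 mod 3
  a2 = 0 - 2 mod 3
  a2 = -2 mod 3 = 1
Step 2: The trefoil has determinant 3.
  Number of Fox p-colorings (p prime) is p^2 if p = 3, else p.
  Since p = 3 divides det = 3, the trefoil is 3-colorable.
  (Indeed for p = 3 any choice of a0, a1 extends to a valid coloring; the trial (a0, a1, a2) = (2, 0, 1) satisfies all three crossing relations.)
  Total colorings = 3^2 = 9
Step 3: a2 = 1, total Fox 3-colorings = 9

1


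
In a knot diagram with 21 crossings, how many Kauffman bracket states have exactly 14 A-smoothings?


We choose which 14 of 21 crossings get A-smoothings.
C(21, 14) = 21! / (14! * 7!)
= 116280

116280


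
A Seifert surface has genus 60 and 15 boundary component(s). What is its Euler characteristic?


chi = 2 - 2g - b
= 2 - 2*60 - 15
= 2 - 120 - 15 = -133

-133


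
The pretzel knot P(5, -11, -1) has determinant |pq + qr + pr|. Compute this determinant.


Step 1: Compute pq + qr + pr.
pq = 5*(-11) = -55
qr = (-11)*(-1) = 11
pr = 5*(-1) = -5
pq + qr + pr = -55 + 11 + (-5) = -49
Step 2: Take absolute value.
det(P(5,-11,-1)) = |-49| = 49

49


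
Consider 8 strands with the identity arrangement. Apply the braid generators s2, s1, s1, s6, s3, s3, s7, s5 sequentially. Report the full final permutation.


Starting with identity [1, 2, 3, 4, 5, 6, 7, 8].
Apply generators in sequence:
  After s2: [1, 3, 2, 4, 5, 6, 7, 8]
  After s1: [3, 1, 2, 4, 5, 6, 7, 8]
  After s1: [1, 3, 2, 4, 5, 6, 7, 8]
  After s6: [1, 3, 2, 4, 5, 7, 6, 8]
  After s3: [1, 3, 4, 2, 5, 7, 6, 8]
  After s3: [1, 3, 2, 4, 5, 7, 6, 8]
  After s7: [1, 3, 2, 4, 5, 7, 8, 6]
  After s5: [1, 3, 2, 4, 7, 5, 8, 6]
Final permutation: [1, 3, 2, 4, 7, 5, 8, 6]

[1, 3, 2, 4, 7, 5, 8, 6]


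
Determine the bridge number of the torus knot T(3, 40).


The bridge number of T(p,q) is min(p,q).
min(3, 40) = 3

3


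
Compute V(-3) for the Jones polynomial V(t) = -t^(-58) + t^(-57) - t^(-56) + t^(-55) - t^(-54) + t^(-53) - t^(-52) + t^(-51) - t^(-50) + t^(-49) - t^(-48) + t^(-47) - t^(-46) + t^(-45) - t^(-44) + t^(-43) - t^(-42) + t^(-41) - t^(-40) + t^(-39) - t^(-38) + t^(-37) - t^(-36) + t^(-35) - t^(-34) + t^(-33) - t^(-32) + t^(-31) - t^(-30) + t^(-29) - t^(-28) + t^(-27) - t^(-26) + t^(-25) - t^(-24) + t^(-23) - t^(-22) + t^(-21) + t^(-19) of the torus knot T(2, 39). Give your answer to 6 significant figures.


Substituting t = -3 into V(t) = -t^(-58) + t^(-57) - t^(-56) + t^(-55) - t^(-54) + t^(-53) - t^(-52) + t^(-51) - t^(-50) + t^(-49) - t^(-48) + t^(-47) - t^(-46) + t^(-45) - t^(-44) + t^(-43) - t^(-42) + t^(-41) - t^(-40) + t^(-39) - t^(-38) + t^(-37) - t^(-36) + t^(-35) - t^(-34) + t^(-33) - t^(-32) + t^(-31) - t^(-30) + t^(-29) - t^(-28) + t^(-27) - t^(-26) + t^(-25) - t^(-24) + t^(-23) - t^(-22) + t^(-21) + t^(-19):
  (-)t^(-58) = -2.12308e-28
  (+)t^(-57) = -6.36925e-28
  (-)t^(-56) = -1.91078e-27
  (+)t^(-55) = -5.73233e-27
  (-)t^(-54) = -1.7197e-26
  (+)t^(-53) = -5.15909e-26
  (-)t^(-52) = -1.54773e-25
  (+)t^(-51) = -4.64319e-25
  (-)t^(-50) = -1.39296e-24
  (+)t^(-49) = -4.17887e-24
  (-)t^(-48) = -1.25366e-23
  (+)t^(-47) = -3.76098e-23
  (-)t^(-46) = -1.12829e-22
  (+)t^(-45) = -3.38488e-22
  (-)t^(-44) = -1.01546e-21
  (+)t^(-43) = -3.04639e-21
  (-)t^(-42) = -9.13918e-21
  (+)t^(-41) = -2.74175e-20
  (-)t^(-40) = -8.22526e-20
  (+)t^(-39) = -2.46758e-19
  (-)t^(-38) = -7.40274e-19
  (+)t^(-37) = -2.22082e-18
  (-)t^(-36) = -6.66246e-18
  (+)t^(-35) = -1.99874e-17
  (-)t^(-34) = -5.99622e-17
  (+)t^(-33) = -1.79887e-16
  (-)t^(-32) = -5.3966e-16
  (+)t^(-31) = -1.61898e-15
  (-)t^(-30) = -4.85694e-15
  (+)t^(-29) = -1.45708e-14
  (-)t^(-28) = -4.37124e-14
  (+)t^(-27) = -1.31137e-13
  (-)t^(-26) = -3.93412e-13
  (+)t^(-25) = -1.18024e-12
  (-)t^(-24) = -3.54071e-12
  (+)t^(-23) = -1.06221e-11
  (-)t^(-22) = -3.18664e-11
  (+)t^(-21) = -9.55991e-11
  (+)t^(-19) = -8.60392e-10
Sum = (-2.12308e-28) + (-6.36925e-28) + (-1.91078e-27) + (-5.73233e-27) + (-1.7197e-26) + (-5.15909e-26) + (-1.54773e-25) + (-4.64319e-25) + (-1.39296e-24) + (-4.17887e-24) + (-1.25366e-23) + (-3.76098e-23) + (-1.12829e-22) + (-3.38488e-22) + (-1.01546e-21) + (-3.04639e-21) + (-9.13918e-21) + (-2.74175e-20) + (-8.22526e-20) + (-2.46758e-19) + (-7.40274e-19) + (-2.22082e-18) + (-6.66246e-18) + (-1.99874e-17) + (-5.99622e-17) + (-1.79887e-16) + (-5.3966e-16) + (-1.61898e-15) + (-4.85694e-15) + (-1.45708e-14) + (-4.37124e-14) + (-1.31137e-13) + (-3.93412e-13) + (-1.18024e-12) + (-3.54071e-12) + (-1.06221e-11) + (-3.18664e-11) + (-9.55991e-11) + (-8.60392e-10)
= -1.003790197e-09
Rounded to 6 significant figures: -1.00379e-09

-1.00379e-09


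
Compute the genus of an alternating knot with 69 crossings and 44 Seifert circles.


For alternating knots, g = (c - s + 1)/2.
= (69 - 44 + 1)/2
= 26/2 = 13

13


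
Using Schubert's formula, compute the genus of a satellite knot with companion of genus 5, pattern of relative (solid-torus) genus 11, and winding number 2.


Schubert: g(satellite) = g_rel(pattern) + |winding| * g(companion),
where g_rel(pattern) is the genus of the pattern relative to the solid torus.
= 11 + 2 * 5
= 11 + 10 = 21

21


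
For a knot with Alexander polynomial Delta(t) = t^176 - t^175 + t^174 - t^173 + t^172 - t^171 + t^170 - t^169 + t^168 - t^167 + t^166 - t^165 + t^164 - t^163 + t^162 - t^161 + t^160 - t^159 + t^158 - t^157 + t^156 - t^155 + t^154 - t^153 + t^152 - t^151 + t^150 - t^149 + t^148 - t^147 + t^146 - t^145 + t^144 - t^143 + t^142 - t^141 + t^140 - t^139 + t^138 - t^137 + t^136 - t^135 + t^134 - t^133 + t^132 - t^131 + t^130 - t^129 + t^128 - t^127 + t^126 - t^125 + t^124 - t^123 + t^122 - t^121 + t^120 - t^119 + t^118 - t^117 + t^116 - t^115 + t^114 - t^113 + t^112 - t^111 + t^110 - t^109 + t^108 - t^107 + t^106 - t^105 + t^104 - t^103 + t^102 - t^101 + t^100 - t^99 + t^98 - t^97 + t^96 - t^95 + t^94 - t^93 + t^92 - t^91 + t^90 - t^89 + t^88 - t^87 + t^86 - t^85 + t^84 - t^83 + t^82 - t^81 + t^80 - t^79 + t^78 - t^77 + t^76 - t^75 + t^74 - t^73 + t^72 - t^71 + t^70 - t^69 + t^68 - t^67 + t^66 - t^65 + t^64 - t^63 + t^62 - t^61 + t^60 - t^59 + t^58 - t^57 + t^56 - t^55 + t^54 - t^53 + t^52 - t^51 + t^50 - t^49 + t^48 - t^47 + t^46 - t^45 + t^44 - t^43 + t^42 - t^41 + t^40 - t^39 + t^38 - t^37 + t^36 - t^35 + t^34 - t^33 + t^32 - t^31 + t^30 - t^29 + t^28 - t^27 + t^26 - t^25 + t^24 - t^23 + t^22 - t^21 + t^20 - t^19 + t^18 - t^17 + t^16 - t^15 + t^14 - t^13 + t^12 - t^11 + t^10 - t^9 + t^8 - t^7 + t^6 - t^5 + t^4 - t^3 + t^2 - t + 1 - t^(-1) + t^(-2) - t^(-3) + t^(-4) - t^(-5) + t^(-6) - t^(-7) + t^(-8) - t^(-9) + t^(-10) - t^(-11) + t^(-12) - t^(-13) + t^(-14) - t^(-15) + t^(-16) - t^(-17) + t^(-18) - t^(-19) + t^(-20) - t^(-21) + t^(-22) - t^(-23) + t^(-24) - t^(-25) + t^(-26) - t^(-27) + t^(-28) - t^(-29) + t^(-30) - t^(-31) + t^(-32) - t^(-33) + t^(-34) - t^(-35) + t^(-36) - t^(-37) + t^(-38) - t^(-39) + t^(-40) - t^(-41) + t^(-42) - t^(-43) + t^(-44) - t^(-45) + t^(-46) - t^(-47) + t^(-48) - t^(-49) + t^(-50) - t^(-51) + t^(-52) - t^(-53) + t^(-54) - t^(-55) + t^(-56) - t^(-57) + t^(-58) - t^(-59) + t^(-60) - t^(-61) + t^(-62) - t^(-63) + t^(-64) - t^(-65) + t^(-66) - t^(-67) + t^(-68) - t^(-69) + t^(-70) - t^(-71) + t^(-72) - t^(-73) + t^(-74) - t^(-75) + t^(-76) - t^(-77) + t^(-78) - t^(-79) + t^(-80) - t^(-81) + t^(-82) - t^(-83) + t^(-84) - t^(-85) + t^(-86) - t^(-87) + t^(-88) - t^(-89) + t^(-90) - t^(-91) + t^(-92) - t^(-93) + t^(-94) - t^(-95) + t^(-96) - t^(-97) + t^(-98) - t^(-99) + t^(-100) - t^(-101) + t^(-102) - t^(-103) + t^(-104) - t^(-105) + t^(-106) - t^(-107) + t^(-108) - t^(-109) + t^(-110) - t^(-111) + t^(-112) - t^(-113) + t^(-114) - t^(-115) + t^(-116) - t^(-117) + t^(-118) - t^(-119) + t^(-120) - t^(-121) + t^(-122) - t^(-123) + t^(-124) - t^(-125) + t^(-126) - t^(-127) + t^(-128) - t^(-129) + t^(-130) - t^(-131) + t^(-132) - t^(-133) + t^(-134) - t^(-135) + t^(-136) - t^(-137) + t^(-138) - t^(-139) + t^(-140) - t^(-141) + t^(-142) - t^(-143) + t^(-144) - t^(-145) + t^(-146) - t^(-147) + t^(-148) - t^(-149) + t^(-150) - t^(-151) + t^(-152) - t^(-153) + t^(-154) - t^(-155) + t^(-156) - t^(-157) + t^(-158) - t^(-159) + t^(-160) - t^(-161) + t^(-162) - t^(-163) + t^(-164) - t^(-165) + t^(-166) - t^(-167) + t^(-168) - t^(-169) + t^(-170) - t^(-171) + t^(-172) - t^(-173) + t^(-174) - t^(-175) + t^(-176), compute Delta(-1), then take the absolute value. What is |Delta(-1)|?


Step 1: The polynomial has 353 terms with alternating signs, exponents from 176 down to -176.
Step 2: Substitute t = -1. The i-th term has coefficient (-1)^i and exponent (m-i),
  so its value is (-1)^i * (-1)^(m-i) = (-1)^m = 1 for every i.
Step 3: All 353 terms equal 1, so Delta(-1) = 353 * (1) = 353
Step 4: |Delta(-1)| = 353

353


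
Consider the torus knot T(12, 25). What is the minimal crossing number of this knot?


For a torus knot T(p, q) with gcd(p,q)=1,
the crossing number is min(p*(q-1), q*(p-1)).
p*(q-1) = 12*24 = 288
q*(p-1) = 25*11 = 275
min(288, 275) = 275

275


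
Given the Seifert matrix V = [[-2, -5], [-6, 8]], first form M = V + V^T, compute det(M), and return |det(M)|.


Step 1: Form V + V^T where V = [[-2, -5], [-6, 8]]
  V^T = [[-2, -6], [-5, 8]]
  V + V^T = [[-4, -11], [-11, 16]]
Step 2: det(V + V^T) = (-4)*16 - (-11)*(-11)
  = -64 - 121 = -185
Step 3: Knot determinant = |det(V + V^T)| = |-185| = 185

185


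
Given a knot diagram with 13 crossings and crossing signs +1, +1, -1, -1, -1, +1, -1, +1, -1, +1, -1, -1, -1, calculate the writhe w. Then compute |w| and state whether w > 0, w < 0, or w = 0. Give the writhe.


Step 1: Count positive crossings (+1).
Positive crossings: 5
Step 2: Count negative crossings (-1).
Negative crossings: 8
Step 3: Writhe = (positive) - (negative)
w = 5 - 8 = -3
Step 4: |w| = 3, and w is negative

-3


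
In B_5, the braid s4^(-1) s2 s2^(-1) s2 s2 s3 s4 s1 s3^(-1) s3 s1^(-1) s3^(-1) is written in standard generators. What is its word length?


The word length counts the number of generators (including inverses).
Listing each generator: s4^(-1), s2, s2^(-1), s2, s2, s3, s4, s1, s3^(-1), s3, s1^(-1), s3^(-1)
There are 12 generators in this braid word.

12


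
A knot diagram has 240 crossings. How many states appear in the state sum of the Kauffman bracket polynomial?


Each crossing contributes 2 choices (A-smoothing or B-smoothing).
Total states = 2^240 = 1766847064778384329583297500742918515827483896875618958121606201292619776

1766847064778384329583297500742918515827483896875618958121606201292619776


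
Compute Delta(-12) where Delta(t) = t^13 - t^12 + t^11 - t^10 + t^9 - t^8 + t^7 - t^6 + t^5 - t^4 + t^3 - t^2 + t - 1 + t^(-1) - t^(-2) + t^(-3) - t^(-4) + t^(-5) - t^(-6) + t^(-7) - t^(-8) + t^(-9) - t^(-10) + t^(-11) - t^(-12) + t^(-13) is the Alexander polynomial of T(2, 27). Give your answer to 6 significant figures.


Substituting t = -12 into Delta(t) = t^13 - t^12 + t^11 - t^10 + t^9 - t^8 + t^7 - t^6 + t^5 - t^4 + t^3 - t^2 + t - 1 + t^(-1) - t^(-2) + t^(-3) - t^(-4) + t^(-5) - t^(-6) + t^(-7) - t^(-8) + t^(-9) - t^(-10) + t^(-11) - t^(-12) + t^(-13):
Term values: (-106993205379072) + (-8916100448256) + (-743008370688) + (-61917364224) + (-5159780352) + (-429981696) + (-35831808) + (-2985984) + (-248832) + (-20736) + (-1728) + (-144) + (-12) + (-1) + (-0.0833333) + (-0.00694444) + (-0.000578704) + (-4.82253e-05) + (-4.01878e-06) + (-3.34898e-07) + (-2.79082e-08) + (-2.32568e-09) + (-1.93807e-10) + (-1.61506e-11) + (-1.34588e-12) + (-1.12157e-13) + (-9.34639e-15)
Sum = -1.167198604e+14
Rounded to 6 significant figures: -1.1672e+14

-1.1672e+14


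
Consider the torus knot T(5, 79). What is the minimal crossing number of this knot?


For a torus knot T(p, q) with gcd(p,q)=1,
the crossing number is min(p*(q-1), q*(p-1)).
p*(q-1) = 5*78 = 390
q*(p-1) = 79*4 = 316
min(390, 316) = 316

316


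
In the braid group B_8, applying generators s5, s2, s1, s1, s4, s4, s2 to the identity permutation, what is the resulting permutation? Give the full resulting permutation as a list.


Starting with identity [1, 2, 3, 4, 5, 6, 7, 8].
Apply generators in sequence:
  After s5: [1, 2, 3, 4, 6, 5, 7, 8]
  After s2: [1, 3, 2, 4, 6, 5, 7, 8]
  After s1: [3, 1, 2, 4, 6, 5, 7, 8]
  After s1: [1, 3, 2, 4, 6, 5, 7, 8]
  After s4: [1, 3, 2, 6, 4, 5, 7, 8]
  After s4: [1, 3, 2, 4, 6, 5, 7, 8]
  After s2: [1, 2, 3, 4, 6, 5, 7, 8]
Final permutation: [1, 2, 3, 4, 6, 5, 7, 8]

[1, 2, 3, 4, 6, 5, 7, 8]


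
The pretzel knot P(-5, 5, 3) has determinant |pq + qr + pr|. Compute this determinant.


Step 1: Compute pq + qr + pr.
pq = (-5)*5 = -25
qr = 5*3 = 15
pr = (-5)*3 = -15
pq + qr + pr = -25 + 15 + (-15) = -25
Step 2: Take absolute value.
det(P(-5,5,3)) = |-25| = 25

25


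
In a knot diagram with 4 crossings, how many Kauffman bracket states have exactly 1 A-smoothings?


We choose which 1 of 4 crossings get A-smoothings.
C(4, 1) = 4! / (1! * 3!)
= 4

4


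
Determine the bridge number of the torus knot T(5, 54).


The bridge number of T(p,q) is min(p,q).
min(5, 54) = 5

5


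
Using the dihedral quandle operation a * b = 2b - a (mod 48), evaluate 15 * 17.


15 * 17 = 2*17 - 15 mod 48
= 34 - 15 mod 48
= 19 mod 48 = 19

19


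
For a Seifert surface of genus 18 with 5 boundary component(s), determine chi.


chi = 2 - 2g - b
= 2 - 2*18 - 5
= 2 - 36 - 5 = -39

-39


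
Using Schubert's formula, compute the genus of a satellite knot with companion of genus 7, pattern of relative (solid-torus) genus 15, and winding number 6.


Schubert: g(satellite) = g_rel(pattern) + |winding| * g(companion),
where g_rel(pattern) is the genus of the pattern relative to the solid torus.
= 15 + 6 * 7
= 15 + 42 = 57

57


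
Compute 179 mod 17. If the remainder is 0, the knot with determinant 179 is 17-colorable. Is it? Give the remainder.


Step 1: A knot is p-colorable if and only if p divides its determinant.
Step 2: Compute 179 mod 17.
179 = 10 * 17 + 9
Step 3: 179 mod 17 = 9
Step 4: The knot is 17-colorable: no

9


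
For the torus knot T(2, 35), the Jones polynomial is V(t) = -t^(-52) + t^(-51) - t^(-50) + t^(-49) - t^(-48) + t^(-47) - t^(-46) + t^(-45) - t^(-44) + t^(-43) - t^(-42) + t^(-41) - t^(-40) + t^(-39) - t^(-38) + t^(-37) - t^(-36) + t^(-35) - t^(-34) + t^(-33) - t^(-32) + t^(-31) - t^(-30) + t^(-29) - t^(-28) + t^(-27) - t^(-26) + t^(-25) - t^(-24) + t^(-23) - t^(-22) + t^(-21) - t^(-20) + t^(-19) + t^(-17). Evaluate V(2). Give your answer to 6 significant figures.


Substituting t = 2 into V(t) = -t^(-52) + t^(-51) - t^(-50) + t^(-49) - t^(-48) + t^(-47) - t^(-46) + t^(-45) - t^(-44) + t^(-43) - t^(-42) + t^(-41) - t^(-40) + t^(-39) - t^(-38) + t^(-37) - t^(-36) + t^(-35) - t^(-34) + t^(-33) - t^(-32) + t^(-31) - t^(-30) + t^(-29) - t^(-28) + t^(-27) - t^(-26) + t^(-25) - t^(-24) + t^(-23) - t^(-22) + t^(-21) - t^(-20) + t^(-19) + t^(-17):
  (-)t^(-52) = -2.22045e-16
  (+)t^(-51) = 4.44089e-16
  (-)t^(-50) = -8.88178e-16
  (+)t^(-49) = 1.77636e-15
  (-)t^(-48) = -3.55271e-15
  (+)t^(-47) = 7.10543e-15
  (-)t^(-46) = -1.42109e-14
  (+)t^(-45) = 2.84217e-14
  (-)t^(-44) = -5.68434e-14
  (+)t^(-43) = 1.13687e-13
  (-)t^(-42) = -2.27374e-13
  (+)t^(-41) = 4.54747e-13
  (-)t^(-40) = -9.09495e-13
  (+)t^(-39) = 1.81899e-12
  (-)t^(-38) = -3.63798e-12
  (+)t^(-37) = 7.27596e-12
  (-)t^(-36) = -1.45519e-11
  (+)t^(-35) = 2.91038e-11
  (-)t^(-34) = -5.82077e-11
  (+)t^(-33) = 1.16415e-10
  (-)t^(-32) = -2.32831e-10
  (+)t^(-31) = 4.65661e-10
  (-)t^(-30) = -9.31323e-10
  (+)t^(-29) = 1.86265e-09
  (-)t^(-28) = -3.72529e-09
  (+)t^(-27) = 7.45058e-09
  (-)t^(-26) = -1.49012e-08
  (+)t^(-25) = 2.98023e-08
  (-)t^(-24) = -5.96046e-08
  (+)t^(-23) = 1.19209e-07
  (-)t^(-22) = -2.38419e-07
  (+)t^(-21) = 4.76837e-07
  (-)t^(-20) = -9.53674e-07
  (+)t^(-19) = 1.90735e-06
  (+)t^(-17) = 7.62939e-06
Sum = (-2.22045e-16) + (4.44089e-16) + (-8.88178e-16) + (1.77636e-15) + (-3.55271e-15) + (7.10543e-15) + (-1.42109e-14) + (2.84217e-14) + (-5.68434e-14) + (1.13687e-13) + (-2.27374e-13) + (4.54747e-13) + (-9.09495e-13) + (1.81899e-12) + (-3.63798e-12) + (7.27596e-12) + (-1.45519e-11) + (2.91038e-11) + (-5.82077e-11) + (1.16415e-10) + (-2.32831e-10) + (4.65661e-10) + (-9.31323e-10) + (1.86265e-09) + (-3.72529e-09) + (7.45058e-09) + (-1.49012e-08) + (2.98023e-08) + (-5.96046e-08) + (1.19209e-07) + (-2.38419e-07) + (4.76837e-07) + (-9.53674e-07) + (1.90735e-06) + (7.62939e-06)
= 8.900960286e-06
Rounded to 6 significant figures: 8.90096e-06

8.90096e-06


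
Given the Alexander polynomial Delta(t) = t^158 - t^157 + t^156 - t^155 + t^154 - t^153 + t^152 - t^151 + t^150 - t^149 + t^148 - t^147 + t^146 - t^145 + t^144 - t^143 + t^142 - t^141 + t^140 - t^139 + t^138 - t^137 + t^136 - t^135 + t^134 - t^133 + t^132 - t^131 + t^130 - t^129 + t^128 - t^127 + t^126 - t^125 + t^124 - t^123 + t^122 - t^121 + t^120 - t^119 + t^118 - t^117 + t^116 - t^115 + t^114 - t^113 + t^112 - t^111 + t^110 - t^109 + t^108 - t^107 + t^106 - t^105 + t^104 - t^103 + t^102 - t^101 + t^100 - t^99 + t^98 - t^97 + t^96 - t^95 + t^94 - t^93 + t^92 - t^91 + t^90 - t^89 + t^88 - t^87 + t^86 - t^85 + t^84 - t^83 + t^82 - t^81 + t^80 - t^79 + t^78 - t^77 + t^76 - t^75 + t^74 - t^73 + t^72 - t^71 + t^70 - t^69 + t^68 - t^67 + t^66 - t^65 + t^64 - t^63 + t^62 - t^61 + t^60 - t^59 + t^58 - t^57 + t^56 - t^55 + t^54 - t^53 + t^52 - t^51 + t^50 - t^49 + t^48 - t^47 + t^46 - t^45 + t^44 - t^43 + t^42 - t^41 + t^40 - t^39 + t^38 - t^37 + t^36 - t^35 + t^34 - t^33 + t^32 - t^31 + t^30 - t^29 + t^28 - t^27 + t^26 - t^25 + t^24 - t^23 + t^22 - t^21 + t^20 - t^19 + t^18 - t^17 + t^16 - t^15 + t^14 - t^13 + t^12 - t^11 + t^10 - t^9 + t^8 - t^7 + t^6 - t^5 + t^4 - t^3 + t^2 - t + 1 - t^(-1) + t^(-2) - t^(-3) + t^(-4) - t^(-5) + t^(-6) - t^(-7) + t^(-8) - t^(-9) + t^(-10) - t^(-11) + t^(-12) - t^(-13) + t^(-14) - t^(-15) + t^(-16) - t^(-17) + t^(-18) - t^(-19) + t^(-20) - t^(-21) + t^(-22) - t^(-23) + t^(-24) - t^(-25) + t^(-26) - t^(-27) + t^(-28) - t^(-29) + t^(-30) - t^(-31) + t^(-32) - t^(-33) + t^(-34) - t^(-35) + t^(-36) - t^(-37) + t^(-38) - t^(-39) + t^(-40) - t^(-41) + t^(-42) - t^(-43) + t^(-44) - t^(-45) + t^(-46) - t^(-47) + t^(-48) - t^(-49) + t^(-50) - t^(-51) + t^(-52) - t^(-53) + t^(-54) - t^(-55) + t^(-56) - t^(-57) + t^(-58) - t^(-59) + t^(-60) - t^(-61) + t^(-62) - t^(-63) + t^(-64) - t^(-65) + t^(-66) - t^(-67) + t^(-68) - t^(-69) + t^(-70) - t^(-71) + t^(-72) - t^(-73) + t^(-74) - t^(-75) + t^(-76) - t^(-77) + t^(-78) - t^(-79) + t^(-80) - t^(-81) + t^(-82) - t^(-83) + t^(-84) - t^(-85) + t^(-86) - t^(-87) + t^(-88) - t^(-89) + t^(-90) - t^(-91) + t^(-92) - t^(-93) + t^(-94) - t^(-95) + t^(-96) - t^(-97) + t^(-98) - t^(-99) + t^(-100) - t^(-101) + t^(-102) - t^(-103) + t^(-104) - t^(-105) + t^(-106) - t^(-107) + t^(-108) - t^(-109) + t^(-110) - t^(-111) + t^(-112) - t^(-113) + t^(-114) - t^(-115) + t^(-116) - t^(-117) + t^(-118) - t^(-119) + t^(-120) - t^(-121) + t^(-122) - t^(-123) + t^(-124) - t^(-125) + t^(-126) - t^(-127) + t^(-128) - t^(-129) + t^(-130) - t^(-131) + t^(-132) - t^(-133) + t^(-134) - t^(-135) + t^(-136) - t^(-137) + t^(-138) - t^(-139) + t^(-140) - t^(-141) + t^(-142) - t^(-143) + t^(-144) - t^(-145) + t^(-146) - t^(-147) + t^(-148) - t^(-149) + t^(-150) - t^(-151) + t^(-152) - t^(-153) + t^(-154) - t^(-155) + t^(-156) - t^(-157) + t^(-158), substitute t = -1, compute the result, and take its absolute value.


Step 1: The polynomial has 317 terms with alternating signs, exponents from 158 down to -158.
Step 2: Substitute t = -1. The i-th term has coefficient (-1)^i and exponent (m-i),
  so its value is (-1)^i * (-1)^(m-i) = (-1)^m = 1 for every i.
Step 3: All 317 terms equal 1, so Delta(-1) = 317 * (1) = 317
Step 4: |Delta(-1)| = 317

317


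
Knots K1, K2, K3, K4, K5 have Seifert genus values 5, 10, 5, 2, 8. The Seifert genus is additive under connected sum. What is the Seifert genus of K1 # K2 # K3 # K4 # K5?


The Seifert genus is additive under connected sum.
Seifert genus(K1 # K2 # K3 # K4 # K5) = (5) + (10) + (5) + (2) + (8)
= 30

30


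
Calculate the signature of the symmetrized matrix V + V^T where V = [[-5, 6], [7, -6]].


Step 1: V + V^T = [[-10, 13], [13, -12]]
Step 2: trace = -22, det = -49
Step 3: Discriminant = (-22)^2 - 4*(-49) = 680
Step 4: Eigenvalues: 2.0384, -24.0384
Step 5: Signature = (# positive eigenvalues) - (# negative eigenvalues) = 0

0


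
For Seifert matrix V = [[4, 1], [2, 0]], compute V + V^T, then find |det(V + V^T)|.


Step 1: Form V + V^T where V = [[4, 1], [2, 0]]
  V^T = [[4, 2], [1, 0]]
  V + V^T = [[8, 3], [3, 0]]
Step 2: det(V + V^T) = 8*0 - 3*3
  = 0 - 9 = -9
Step 3: Knot determinant = |det(V + V^T)| = |-9| = 9

9


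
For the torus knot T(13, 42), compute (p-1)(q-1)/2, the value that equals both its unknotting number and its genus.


For a torus knot T(p,q), both the unknotting number and genus equal (p-1)(q-1)/2.
= (13-1)(42-1)/2
= 12*41/2
= 492/2 = 246

246


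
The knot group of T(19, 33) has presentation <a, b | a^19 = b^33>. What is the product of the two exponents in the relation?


The relation is a^19 = b^33.
Product of exponents = 19 * 33
= 627

627


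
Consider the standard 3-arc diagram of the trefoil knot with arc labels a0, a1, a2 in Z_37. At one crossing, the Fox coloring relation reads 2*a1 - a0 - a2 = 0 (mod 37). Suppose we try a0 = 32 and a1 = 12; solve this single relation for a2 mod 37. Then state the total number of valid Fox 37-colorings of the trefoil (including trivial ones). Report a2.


Step 1: Apply the given crossing relation 2*a1 - a0 - a2 = 0 (mod 37).
  a2 = 2*a1 - a0 mod 37
  a2 = 2*12 - 32 mod 37
  a2 = 24 - 32 mod 37
  a2 = -8 mod 37 = 29
Step 2: The trefoil has determinant 3.
  Number of Fox p-colorings (p prime) is p^2 if p = 3, else p.
  Since 37 does not divide 3, only trivial (constant) colorings exist.
  (So the trial a0 = 32, a1 = 12 with a0 != a1 does NOT extend to a valid coloring of the whole trefoil: the other two crossing relations require 3*(a1 - a0) = 0 (mod 37), which fails.)
  Total colorings = 37
Step 3: a2 = 29, total Fox 37-colorings = 37

29


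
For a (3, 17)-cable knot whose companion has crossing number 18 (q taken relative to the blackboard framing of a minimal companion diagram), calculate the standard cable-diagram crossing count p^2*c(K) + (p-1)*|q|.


Step 1: Each of the c(K) crossings of the companion diagram becomes p*p = p^2 crossings among the p parallel strands, and each of the |q| twists s_1 s_2 ... s_(p-1) adds (p-1) crossings.
  Crossings = p^2 * c(K) + (p-1)*|q|
Step 2: = 3^2 * 18 + (3-1)*17
Step 3: = 9*18 + 2*17
Step 4: = 162 + 34 = 196

196


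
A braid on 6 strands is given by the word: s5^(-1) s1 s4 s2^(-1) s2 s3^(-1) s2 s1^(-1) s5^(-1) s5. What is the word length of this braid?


The word length counts the number of generators (including inverses).
Listing each generator: s5^(-1), s1, s4, s2^(-1), s2, s3^(-1), s2, s1^(-1), s5^(-1), s5
There are 10 generators in this braid word.

10


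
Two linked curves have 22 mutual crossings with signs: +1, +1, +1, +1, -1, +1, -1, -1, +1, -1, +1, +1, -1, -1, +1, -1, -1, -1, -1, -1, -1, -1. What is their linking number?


Step 1: Count positive crossings: 9
Step 2: Count negative crossings: 13
Step 3: Sum of signs = 9 - 13 = -4
Step 4: Linking number = sum/2 = -4/2 = -2

-2


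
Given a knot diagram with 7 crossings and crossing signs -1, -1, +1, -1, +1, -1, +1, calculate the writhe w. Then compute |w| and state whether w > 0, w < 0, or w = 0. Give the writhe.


Step 1: Count positive crossings (+1).
Positive crossings: 3
Step 2: Count negative crossings (-1).
Negative crossings: 4
Step 3: Writhe = (positive) - (negative)
w = 3 - 4 = -1
Step 4: |w| = 1, and w is negative

-1


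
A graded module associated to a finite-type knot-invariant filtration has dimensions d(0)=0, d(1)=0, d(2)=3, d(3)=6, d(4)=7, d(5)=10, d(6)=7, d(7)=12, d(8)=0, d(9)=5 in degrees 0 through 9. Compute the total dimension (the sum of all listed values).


Total dimension = d(0) + d(1) + ... + d(9)
= 0 + 0 + 3 + 6 + 7 + 10 + 7 + 12 + 0 + 5
= 50

50


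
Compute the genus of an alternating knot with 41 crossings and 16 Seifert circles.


For alternating knots, g = (c - s + 1)/2.
= (41 - 16 + 1)/2
= 26/2 = 13

13


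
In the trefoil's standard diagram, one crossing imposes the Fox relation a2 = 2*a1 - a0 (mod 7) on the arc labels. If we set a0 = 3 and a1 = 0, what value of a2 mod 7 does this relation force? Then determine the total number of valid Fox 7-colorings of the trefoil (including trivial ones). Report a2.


Step 1: Apply the given crossing relation 2*a1 - a0 - a2 = 0 (mod 7).
  a2 = 2*a1 - a0 mod 7
  a2 = 2*0 - 3 mod 7
  a2 = 0 - 3 mod 7
  a2 = -3 mod 7 = 4
Step 2: The trefoil has determinant 3.
  Number of Fox p-colorings (p prime) is p^2 if p = 3, else p.
  Since 7 does not divide 3, only trivial (constant) colorings exist.
  (So the trial a0 = 3, a1 = 0 with a0 != a1 does NOT extend to a valid coloring of the whole trefoil: the other two crossing relations require 3*(a1 - a0) = 0 (mod 7), which fails.)
  Total colorings = 7
Step 3: a2 = 4, total Fox 7-colorings = 7

4


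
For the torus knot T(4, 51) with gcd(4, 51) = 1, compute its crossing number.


For a torus knot T(p, q) with gcd(p,q)=1,
the crossing number is min(p*(q-1), q*(p-1)).
p*(q-1) = 4*50 = 200
q*(p-1) = 51*3 = 153
min(200, 153) = 153

153


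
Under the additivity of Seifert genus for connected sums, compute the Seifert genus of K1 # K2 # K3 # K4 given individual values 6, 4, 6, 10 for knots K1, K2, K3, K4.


The Seifert genus is additive under connected sum.
Seifert genus(K1 # K2 # K3 # K4) = (6) + (4) + (6) + (10)
= 26

26


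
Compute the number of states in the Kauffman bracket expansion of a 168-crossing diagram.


Each crossing contributes 2 choices (A-smoothing or B-smoothing).
Total states = 2^168 = 374144419156711147060143317175368453031918731001856

374144419156711147060143317175368453031918731001856


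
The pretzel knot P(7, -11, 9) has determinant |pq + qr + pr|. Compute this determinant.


Step 1: Compute pq + qr + pr.
pq = 7*(-11) = -77
qr = (-11)*9 = -99
pr = 7*9 = 63
pq + qr + pr = -77 + (-99) + 63 = -113
Step 2: Take absolute value.
det(P(7,-11,9)) = |-113| = 113

113


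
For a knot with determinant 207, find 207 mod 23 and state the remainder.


Step 1: A knot is p-colorable if and only if p divides its determinant.
Step 2: Compute 207 mod 23.
207 = 9 * 23 + 0
Step 3: 207 mod 23 = 0
Step 4: The knot is 23-colorable: yes

0


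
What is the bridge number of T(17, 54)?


The bridge number of T(p,q) is min(p,q).
min(17, 54) = 17

17


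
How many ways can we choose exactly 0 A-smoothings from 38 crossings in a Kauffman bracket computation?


We choose which 0 of 38 crossings get A-smoothings.
C(38, 0) = 38! / (0! * 38!)
= 1

1


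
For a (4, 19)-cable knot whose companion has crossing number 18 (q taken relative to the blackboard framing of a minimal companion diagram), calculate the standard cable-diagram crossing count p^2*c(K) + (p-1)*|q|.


Step 1: Each of the c(K) crossings of the companion diagram becomes p*p = p^2 crossings among the p parallel strands, and each of the |q| twists s_1 s_2 ... s_(p-1) adds (p-1) crossings.
  Crossings = p^2 * c(K) + (p-1)*|q|
Step 2: = 4^2 * 18 + (4-1)*19
Step 3: = 16*18 + 3*19
Step 4: = 288 + 57 = 345

345


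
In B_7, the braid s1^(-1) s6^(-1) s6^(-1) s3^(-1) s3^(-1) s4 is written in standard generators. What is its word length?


The word length counts the number of generators (including inverses).
Listing each generator: s1^(-1), s6^(-1), s6^(-1), s3^(-1), s3^(-1), s4
There are 6 generators in this braid word.

6


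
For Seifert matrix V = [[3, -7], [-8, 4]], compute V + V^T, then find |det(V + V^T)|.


Step 1: Form V + V^T where V = [[3, -7], [-8, 4]]
  V^T = [[3, -8], [-7, 4]]
  V + V^T = [[6, -15], [-15, 8]]
Step 2: det(V + V^T) = 6*8 - (-15)*(-15)
  = 48 - 225 = -177
Step 3: Knot determinant = |det(V + V^T)| = |-177| = 177

177


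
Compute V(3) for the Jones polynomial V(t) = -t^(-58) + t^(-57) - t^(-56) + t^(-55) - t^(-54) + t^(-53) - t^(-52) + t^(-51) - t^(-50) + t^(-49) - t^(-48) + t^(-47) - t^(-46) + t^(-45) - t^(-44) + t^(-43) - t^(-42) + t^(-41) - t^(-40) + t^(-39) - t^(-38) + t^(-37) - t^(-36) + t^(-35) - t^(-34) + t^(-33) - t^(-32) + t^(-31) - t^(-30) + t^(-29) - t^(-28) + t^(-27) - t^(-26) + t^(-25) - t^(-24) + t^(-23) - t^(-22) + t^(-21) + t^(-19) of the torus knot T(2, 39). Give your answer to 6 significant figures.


Substituting t = 3 into V(t) = -t^(-58) + t^(-57) - t^(-56) + t^(-55) - t^(-54) + t^(-53) - t^(-52) + t^(-51) - t^(-50) + t^(-49) - t^(-48) + t^(-47) - t^(-46) + t^(-45) - t^(-44) + t^(-43) - t^(-42) + t^(-41) - t^(-40) + t^(-39) - t^(-38) + t^(-37) - t^(-36) + t^(-35) - t^(-34) + t^(-33) - t^(-32) + t^(-31) - t^(-30) + t^(-29) - t^(-28) + t^(-27) - t^(-26) + t^(-25) - t^(-24) + t^(-23) - t^(-22) + t^(-21) + t^(-19):
  (-)t^(-58) = -2.12308e-28
  (+)t^(-57) = 6.36925e-28
  (-)t^(-56) = -1.91078e-27
  (+)t^(-55) = 5.73233e-27
  (-)t^(-54) = -1.7197e-26
  (+)t^(-53) = 5.15909e-26
  (-)t^(-52) = -1.54773e-25
  (+)t^(-51) = 4.64319e-25
  (-)t^(-50) = -1.39296e-24
  (+)t^(-49) = 4.17887e-24
  (-)t^(-48) = -1.25366e-23
  (+)t^(-47) = 3.76098e-23
  (-)t^(-46) = -1.12829e-22
  (+)t^(-45) = 3.38488e-22
  (-)t^(-44) = -1.01546e-21
  (+)t^(-43) = 3.04639e-21
  (-)t^(-42) = -9.13918e-21
  (+)t^(-41) = 2.74175e-20
  (-)t^(-40) = -8.22526e-20
  (+)t^(-39) = 2.46758e-19
  (-)t^(-38) = -7.40274e-19
  (+)t^(-37) = 2.22082e-18
  (-)t^(-36) = -6.66246e-18
  (+)t^(-35) = 1.99874e-17
  (-)t^(-34) = -5.99622e-17
  (+)t^(-33) = 1.79887e-16
  (-)t^(-32) = -5.3966e-16
  (+)t^(-31) = 1.61898e-15
  (-)t^(-30) = -4.85694e-15
  (+)t^(-29) = 1.45708e-14
  (-)t^(-28) = -4.37124e-14
  (+)t^(-27) = 1.31137e-13
  (-)t^(-26) = -3.93412e-13
  (+)t^(-25) = 1.18024e-12
  (-)t^(-24) = -3.54071e-12
  (+)t^(-23) = 1.06221e-11
  (-)t^(-22) = -3.18664e-11
  (+)t^(-21) = 9.55991e-11
  (+)t^(-19) = 8.60392e-10
Sum = (-2.12308e-28) + (6.36925e-28) + (-1.91078e-27) + (5.73233e-27) + (-1.7197e-26) + (5.15909e-26) + (-1.54773e-25) + (4.64319e-25) + (-1.39296e-24) + (4.17887e-24) + (-1.25366e-23) + (3.76098e-23) + (-1.12829e-22) + (3.38488e-22) + (-1.01546e-21) + (3.04639e-21) + (-9.13918e-21) + (2.74175e-20) + (-8.22526e-20) + (2.46758e-19) + (-7.40274e-19) + (2.22082e-18) + (-6.66246e-18) + (1.99874e-17) + (-5.99622e-17) + (1.79887e-16) + (-5.3966e-16) + (1.61898e-15) + (-4.85694e-15) + (1.45708e-14) + (-4.37124e-14) + (1.31137e-13) + (-3.93412e-13) + (1.18024e-12) + (-3.54071e-12) + (1.06221e-11) + (-3.18664e-11) + (9.55991e-11) + (8.60392e-10)
= 9.32090897e-10
Rounded to 6 significant figures: 9.32091e-10

9.32091e-10
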